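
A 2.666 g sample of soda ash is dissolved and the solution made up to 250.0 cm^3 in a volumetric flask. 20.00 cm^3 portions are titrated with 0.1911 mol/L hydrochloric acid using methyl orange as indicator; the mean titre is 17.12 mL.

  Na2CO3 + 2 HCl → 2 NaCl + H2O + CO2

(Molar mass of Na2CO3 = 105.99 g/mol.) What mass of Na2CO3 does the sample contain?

2.167 g

n(HCl) per titration = 0.01712 × 0.1911 = 3.272 × 10^-3 mol
From the 1:2 ratio, n(Na2CO3) in each aliquot = 1/2 × 3.272 × 10^-3 = 1.636 × 10^-3 mol
n(Na2CO3) in the whole flask = 1.636 × 10^-3 × 250.0/20.00 = 0.02045 mol
mass of Na2CO3 = 0.02045 × 105.99 = 2.167 g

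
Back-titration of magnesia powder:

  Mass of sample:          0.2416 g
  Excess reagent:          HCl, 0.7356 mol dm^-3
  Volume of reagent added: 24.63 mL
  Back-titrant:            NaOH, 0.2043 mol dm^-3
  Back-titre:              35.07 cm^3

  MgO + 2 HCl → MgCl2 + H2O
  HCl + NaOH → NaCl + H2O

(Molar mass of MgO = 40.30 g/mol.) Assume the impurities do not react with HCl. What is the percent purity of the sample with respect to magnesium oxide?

n(HCl) added = 0.02463 × 0.7356 = 0.01812 mol
n(NaOH) used in back-titration = 0.03507 × 0.2043 = 7.165 × 10^-3 mol
n(HCl) left over = 7.165 × 10^-3 mol (1:1 ratio)
n(HCl) consumed by analyte = 0.01812 − 7.165 × 10^-3 = 0.01095 mol
From the 1:2 ratio, n(MgO) = 1/2 × 0.01095 = 5.477 × 10^-3 mol
mass of MgO = 5.477 × 10^-3 × 40.30 = 0.2207 g
% MgO = 0.2207 / 0.2416 × 100 = 91.35 %

91.35 %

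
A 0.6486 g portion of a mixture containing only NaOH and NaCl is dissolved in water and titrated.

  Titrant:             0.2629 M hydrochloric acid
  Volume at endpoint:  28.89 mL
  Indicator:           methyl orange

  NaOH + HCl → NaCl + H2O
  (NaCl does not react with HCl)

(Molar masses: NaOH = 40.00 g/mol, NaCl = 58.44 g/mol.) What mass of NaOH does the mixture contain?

n(HCl) = 0.02889 × 0.2629 = 7.595 × 10^-3 mol
Let x = n(NaOH), y = n(NaCl).
Titrant: 1x = 7.595 × 10^-3;  mass: 40.00x + 58.44y = 0.6486
Solving, x = 7.595 × 10^-3 mol, y = 5.900 × 10^-3 mol
mass of NaOH = 7.595 × 10^-3 × 40.00 = 0.3038 g

0.3038 g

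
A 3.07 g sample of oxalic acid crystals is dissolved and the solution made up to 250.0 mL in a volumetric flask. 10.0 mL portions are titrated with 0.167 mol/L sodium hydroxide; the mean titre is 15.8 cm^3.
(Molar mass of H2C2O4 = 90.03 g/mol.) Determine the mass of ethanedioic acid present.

H2C2O4 + 2 NaOH → Na2C2O4 + 2 H2O
n(NaOH) per titration = 0.0158 × 0.167 = 2.64 × 10^-3 mol
From the 1:2 ratio, n(H2C2O4) in each aliquot = 1/2 × 2.64 × 10^-3 = 1.32 × 10^-3 mol
n(H2C2O4) in the whole flask = 1.32 × 10^-3 × 250.0/10.0 = 0.0330 mol
mass of H2C2O4 = 0.0330 × 90.03 = 2.97 g

2.97 g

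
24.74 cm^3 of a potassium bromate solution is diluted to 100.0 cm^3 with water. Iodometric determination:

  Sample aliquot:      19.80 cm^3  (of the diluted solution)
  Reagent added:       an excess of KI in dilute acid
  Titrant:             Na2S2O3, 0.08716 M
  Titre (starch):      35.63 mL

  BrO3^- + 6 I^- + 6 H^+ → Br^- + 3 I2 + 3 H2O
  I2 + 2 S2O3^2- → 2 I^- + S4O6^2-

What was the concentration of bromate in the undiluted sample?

n(S2O3^2-) = 0.03563 × 0.08716 = 3.106 × 10^-3 mol
n(I2) = n(S2O3^2-)/2 = 1.553 × 10^-3 mol
From the 1:3 ratio, n(BrO3^-) in the aliquot = 1/3 × 1.553 × 10^-3 = 5.176 × 10^-4 mol
[BrO3^-]_dilute = 5.176 × 10^-4 / 0.01980 = 0.02614 mol/L
[BrO3^-]_original = 0.02614 × 100.0/24.74 = 0.1057 mol/L

0.1057 M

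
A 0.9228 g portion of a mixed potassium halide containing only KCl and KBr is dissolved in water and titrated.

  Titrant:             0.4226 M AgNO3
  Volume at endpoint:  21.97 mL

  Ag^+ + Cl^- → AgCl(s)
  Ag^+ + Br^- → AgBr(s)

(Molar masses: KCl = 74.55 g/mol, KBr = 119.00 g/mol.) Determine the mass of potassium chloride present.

n(AgNO3) = 0.02197 × 0.4226 = 9.285 × 10^-3 mol
Let x = n(KCl), y = n(KBr).
Titrant: 1x + 1y = 9.285 × 10^-3;  mass: 74.55x + 119.00y = 0.9228
Solving, x = 4.096 × 10^-3 mol, y = 5.189 × 10^-3 mol
mass of KCl = 4.096 × 10^-3 × 74.55 = 0.3053 g

0.3053 g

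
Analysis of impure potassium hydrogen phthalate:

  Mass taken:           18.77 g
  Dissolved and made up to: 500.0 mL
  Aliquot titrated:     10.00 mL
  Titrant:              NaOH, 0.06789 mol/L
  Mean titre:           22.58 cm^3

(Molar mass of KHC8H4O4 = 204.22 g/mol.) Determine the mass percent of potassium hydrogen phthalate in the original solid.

KHC8H4O4 + NaOH → KNaC8H4O4 + H2O
n(NaOH) per titration = 0.02258 × 0.06789 = 1.533 × 10^-3 mol
n(KHC8H4O4) in each aliquot = 1.533 × 10^-3 mol (1:1 ratio)
n(KHC8H4O4) in the whole flask = 1.533 × 10^-3 × 500.0/10.00 = 0.07665 mol
mass of KHC8H4O4 = 0.07665 × 204.22 = 15.65 g
% KHC8H4O4 = 15.65 / 18.77 × 100 = 83.39 %

83.39 %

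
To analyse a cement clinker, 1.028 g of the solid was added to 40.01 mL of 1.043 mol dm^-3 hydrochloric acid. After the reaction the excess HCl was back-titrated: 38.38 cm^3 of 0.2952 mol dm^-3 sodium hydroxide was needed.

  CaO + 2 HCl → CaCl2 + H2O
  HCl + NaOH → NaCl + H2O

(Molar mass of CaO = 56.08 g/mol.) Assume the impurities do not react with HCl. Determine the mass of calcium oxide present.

0.8524 g

n(HCl) added = 0.04001 × 1.043 = 0.04173 mol
n(NaOH) used in back-titration = 0.03838 × 0.2952 = 0.01133 mol
n(HCl) left over = 0.01133 mol (1:1 ratio)
n(HCl) consumed by analyte = 0.04173 − 0.01133 = 0.03040 mol
From the 1:2 ratio, n(CaO) = 1/2 × 0.03040 = 0.01520 mol
mass of CaO = 0.01520 × 56.08 = 0.8524 g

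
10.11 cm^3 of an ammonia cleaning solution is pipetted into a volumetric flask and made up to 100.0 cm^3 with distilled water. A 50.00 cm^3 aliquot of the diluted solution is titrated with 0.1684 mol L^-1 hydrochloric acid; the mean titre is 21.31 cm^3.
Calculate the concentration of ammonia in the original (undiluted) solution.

0.7099 mol/L

NH3 + HCl → NH4Cl
n(HCl) = 0.02131 × 0.1684 = 3.589 × 10^-3 mol
n(NH3) in the aliquot = 3.589 × 10^-3 mol (1:1 ratio)
[NH3]_dilute = 3.589 × 10^-3 / 0.05000 = 0.07177 mol/L
Dilution factor = 100.0 / 10.11 = 9.891
[NH3]_stock = 0.07177 × 9.891 = 0.7099 mol/L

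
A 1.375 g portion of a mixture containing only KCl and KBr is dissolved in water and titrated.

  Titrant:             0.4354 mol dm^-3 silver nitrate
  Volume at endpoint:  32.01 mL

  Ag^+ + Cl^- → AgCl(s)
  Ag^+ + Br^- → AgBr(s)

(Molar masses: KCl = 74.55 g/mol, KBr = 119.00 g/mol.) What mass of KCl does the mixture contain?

n(AgNO3) = 0.03201 × 0.4354 = 0.01394 mol
Let x = n(KCl), y = n(KBr).
Titrant: 1x + 1y = 0.01394;  mass: 74.55x + 119.00y = 1.375
Solving, x = 6.378 × 10^-3 mol, y = 7.559 × 10^-3 mol
mass of KCl = 6.378 × 10^-3 × 74.55 = 0.4755 g

0.4755 g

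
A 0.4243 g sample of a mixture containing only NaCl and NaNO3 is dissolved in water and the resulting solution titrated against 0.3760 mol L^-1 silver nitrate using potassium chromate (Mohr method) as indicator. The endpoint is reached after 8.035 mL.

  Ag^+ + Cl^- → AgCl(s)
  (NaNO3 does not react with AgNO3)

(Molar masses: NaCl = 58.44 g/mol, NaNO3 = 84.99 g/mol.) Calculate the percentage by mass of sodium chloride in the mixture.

n(AgNO3) = 0.008035 × 0.3760 = 3.021 × 10^-3 mol
Let x = n(NaCl), y = n(NaNO3).
Titrant: 1x = 3.021 × 10^-3;  mass: 58.44x + 84.99y = 0.4243
Solving, x = 3.021 × 10^-3 mol, y = 2.915 × 10^-3 mol
mass of NaCl = 3.021 × 10^-3 × 58.44 = 0.1766 g
% NaCl = 0.1766 / 0.4243 × 100 = 41.61 %

41.61 %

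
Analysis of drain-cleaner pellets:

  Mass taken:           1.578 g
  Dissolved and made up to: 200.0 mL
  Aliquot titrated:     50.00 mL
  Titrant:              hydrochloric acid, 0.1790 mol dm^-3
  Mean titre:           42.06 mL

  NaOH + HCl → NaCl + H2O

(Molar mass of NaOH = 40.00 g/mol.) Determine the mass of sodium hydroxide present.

1.205 g

n(HCl) per titration = 0.04206 × 0.1790 = 7.529 × 10^-3 mol
n(NaOH) in each aliquot = 7.529 × 10^-3 mol (1:1 ratio)
n(NaOH) in the whole flask = 7.529 × 10^-3 × 200.0/50.00 = 0.03011 mol
mass of NaOH = 0.03011 × 40.00 = 1.205 g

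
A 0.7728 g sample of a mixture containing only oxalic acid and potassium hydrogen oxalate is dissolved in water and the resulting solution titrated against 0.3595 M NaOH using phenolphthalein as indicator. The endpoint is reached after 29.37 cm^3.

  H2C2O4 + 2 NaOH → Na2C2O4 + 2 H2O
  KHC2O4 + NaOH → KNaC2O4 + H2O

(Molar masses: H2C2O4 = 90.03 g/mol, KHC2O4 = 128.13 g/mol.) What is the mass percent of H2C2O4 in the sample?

40.65 %

n(NaOH) = 0.02937 × 0.3595 = 0.01056 mol
Let x = n(H2C2O4), y = n(KHC2O4).
Titrant: 2x + 1y = 0.01056;  mass: 90.03x + 128.13y = 0.7728
Solving, x = 3.490 × 10^-3 mol, y = 3.579 × 10^-3 mol
mass of H2C2O4 = 3.490 × 10^-3 × 90.03 = 0.3142 g
% H2C2O4 = 0.3142 / 0.7728 × 100 = 40.65 %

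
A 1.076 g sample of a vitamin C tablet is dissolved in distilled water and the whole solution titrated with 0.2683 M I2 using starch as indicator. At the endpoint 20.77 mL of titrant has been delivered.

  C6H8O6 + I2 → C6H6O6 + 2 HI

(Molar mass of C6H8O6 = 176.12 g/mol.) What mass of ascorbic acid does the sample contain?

n(I2) = 0.02077 L × 0.2683 mol/L = 5.573 × 10^-3 mol
n(C6H8O6) = 5.573 × 10^-3 mol (1:1 ratio)
mass of C6H8O6 = 5.573 × 10^-3 × 176.12 g/mol = 0.9814 g

0.9814 g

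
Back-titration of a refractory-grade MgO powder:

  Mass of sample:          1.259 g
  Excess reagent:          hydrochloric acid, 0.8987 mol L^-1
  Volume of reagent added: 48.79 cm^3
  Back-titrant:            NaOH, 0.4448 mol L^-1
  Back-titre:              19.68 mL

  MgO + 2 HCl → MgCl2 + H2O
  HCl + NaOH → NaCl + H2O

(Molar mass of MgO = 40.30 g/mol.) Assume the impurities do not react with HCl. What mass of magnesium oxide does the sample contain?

0.7071 g

n(HCl) added = 0.04879 × 0.8987 = 0.04385 mol
n(NaOH) used in back-titration = 0.01968 × 0.4448 = 8.754 × 10^-3 mol
n(HCl) left over = 8.754 × 10^-3 mol (1:1 ratio)
n(HCl) consumed by analyte = 0.04385 − 8.754 × 10^-3 = 0.03509 mol
From the 1:2 ratio, n(MgO) = 1/2 × 0.03509 = 0.01755 mol
mass of MgO = 0.01755 × 40.30 = 0.7071 g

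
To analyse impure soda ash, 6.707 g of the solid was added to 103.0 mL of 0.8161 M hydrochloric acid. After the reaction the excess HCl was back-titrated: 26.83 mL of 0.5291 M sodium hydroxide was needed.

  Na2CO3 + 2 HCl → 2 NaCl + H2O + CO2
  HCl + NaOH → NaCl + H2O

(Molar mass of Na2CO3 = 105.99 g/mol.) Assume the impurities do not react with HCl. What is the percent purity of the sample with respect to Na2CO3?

55.20 %

n(HCl) added = 0.1030 × 0.8161 = 0.08406 mol
n(NaOH) used in back-titration = 0.02683 × 0.5291 = 0.01420 mol
n(HCl) left over = 0.01420 mol (1:1 ratio)
n(HCl) consumed by analyte = 0.08406 − 0.01420 = 0.06986 mol
From the 1:2 ratio, n(Na2CO3) = 1/2 × 0.06986 = 0.03493 mol
mass of Na2CO3 = 0.03493 × 105.99 = 3.702 g
% Na2CO3 = 3.702 / 6.707 × 100 = 55.20 %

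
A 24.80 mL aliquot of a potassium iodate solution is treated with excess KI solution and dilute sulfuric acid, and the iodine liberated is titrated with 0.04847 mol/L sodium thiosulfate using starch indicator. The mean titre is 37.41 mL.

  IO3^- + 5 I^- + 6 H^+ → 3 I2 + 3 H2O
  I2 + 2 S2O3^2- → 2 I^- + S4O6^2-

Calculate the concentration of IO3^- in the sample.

n(S2O3^2-) = 0.03741 × 0.04847 = 1.813 × 10^-3 mol
n(I2) = n(S2O3^2-)/2 = 9.066 × 10^-4 mol
From the 1:3 ratio, n(IO3^-) in the aliquot = 1/3 × 9.066 × 10^-4 = 3.022 × 10^-4 mol
[IO3^-] = 3.022 × 10^-4 / 0.02480 = 0.01219 mol/L

0.01219 mol/L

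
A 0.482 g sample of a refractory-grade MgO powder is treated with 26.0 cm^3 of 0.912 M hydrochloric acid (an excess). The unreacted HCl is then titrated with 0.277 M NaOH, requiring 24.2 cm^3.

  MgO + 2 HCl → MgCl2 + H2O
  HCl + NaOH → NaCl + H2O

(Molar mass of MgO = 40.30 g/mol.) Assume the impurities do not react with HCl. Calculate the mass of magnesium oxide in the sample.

0.343 g

n(HCl) added = 0.0260 × 0.912 = 0.0237 mol
n(NaOH) used in back-titration = 0.0242 × 0.277 = 6.70 × 10^-3 mol
n(HCl) left over = 6.70 × 10^-3 mol (1:1 ratio)
n(HCl) consumed by analyte = 0.0237 − 6.70 × 10^-3 = 0.0170 mol
From the 1:2 ratio, n(MgO) = 1/2 × 0.0170 = 8.50 × 10^-3 mol
mass of MgO = 8.50 × 10^-3 × 40.30 = 0.343 g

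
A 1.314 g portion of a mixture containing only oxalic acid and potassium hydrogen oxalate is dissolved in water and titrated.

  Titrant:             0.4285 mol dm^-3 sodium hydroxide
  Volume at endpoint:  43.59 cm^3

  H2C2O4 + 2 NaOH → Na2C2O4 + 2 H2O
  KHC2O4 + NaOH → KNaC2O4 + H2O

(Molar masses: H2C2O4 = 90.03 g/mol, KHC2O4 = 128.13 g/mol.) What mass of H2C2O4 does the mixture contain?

0.5845 g

n(NaOH) = 0.04359 × 0.4285 = 0.01868 mol
Let x = n(H2C2O4), y = n(KHC2O4).
Titrant: 2x + 1y = 0.01868;  mass: 90.03x + 128.13y = 1.314
Solving, x = 6.493 × 10^-3 mol, y = 5.693 × 10^-3 mol
mass of H2C2O4 = 6.493 × 10^-3 × 90.03 = 0.5845 g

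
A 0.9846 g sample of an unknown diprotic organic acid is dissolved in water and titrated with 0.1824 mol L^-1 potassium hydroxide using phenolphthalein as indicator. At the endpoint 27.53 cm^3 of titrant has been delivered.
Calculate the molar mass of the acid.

n(KOH) = 0.02753 L × 0.1824 mol/L = 5.021 × 10^-3 mol
From the 1:2 ratio, n(H2A) = 1/2 × 5.021 × 10^-3 = 2.511 × 10^-3 mol
M = m / n = 0.9846 g / 2.511 × 10^-3 mol = 392.2 g/mol

392.2 g/mol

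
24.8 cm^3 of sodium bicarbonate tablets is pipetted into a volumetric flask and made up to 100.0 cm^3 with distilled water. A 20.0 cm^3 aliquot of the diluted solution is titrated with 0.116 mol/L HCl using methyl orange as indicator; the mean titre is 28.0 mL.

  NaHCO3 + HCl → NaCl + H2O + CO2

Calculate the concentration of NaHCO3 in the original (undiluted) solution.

n(HCl) = 0.0280 × 0.116 = 3.25 × 10^-3 mol
n(NaHCO3) in the aliquot = 3.25 × 10^-3 mol (1:1 ratio)
[NaHCO3]_dilute = 3.25 × 10^-3 / 0.0200 = 0.162 mol/L
Dilution factor = 100.0 / 24.8 = 4.032
[NaHCO3]_stock = 0.162 × 4.032 = 0.655 mol/L

0.655 mol/L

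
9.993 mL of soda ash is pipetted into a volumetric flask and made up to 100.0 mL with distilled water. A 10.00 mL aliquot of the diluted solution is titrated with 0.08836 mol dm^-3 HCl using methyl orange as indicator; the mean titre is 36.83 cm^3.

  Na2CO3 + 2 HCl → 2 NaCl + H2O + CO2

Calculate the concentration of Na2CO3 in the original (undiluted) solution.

n(HCl) = 0.03683 × 0.08836 = 3.254 × 10^-3 mol
From the 1:2 ratio, n(Na2CO3) in the aliquot = 1/2 × 3.254 × 10^-3 = 1.627 × 10^-3 mol
[Na2CO3]_dilute = 1.627 × 10^-3 / 0.01000 = 0.1627 mol/L
Dilution factor = 100.0 / 9.993 = 10.01
[Na2CO3]_stock = 0.1627 × 10.01 = 1.628 mol/L

1.628 mol/L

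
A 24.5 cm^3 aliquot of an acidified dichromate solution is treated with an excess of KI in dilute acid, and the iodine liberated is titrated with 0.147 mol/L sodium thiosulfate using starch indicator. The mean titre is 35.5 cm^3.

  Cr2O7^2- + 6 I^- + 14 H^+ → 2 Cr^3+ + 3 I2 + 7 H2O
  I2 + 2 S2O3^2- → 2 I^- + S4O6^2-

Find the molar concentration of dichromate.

0.0355 mol/L

n(S2O3^2-) = 0.0355 × 0.147 = 5.22 × 10^-3 mol
n(I2) = n(S2O3^2-)/2 = 2.61 × 10^-3 mol
From the 1:3 ratio, n(Cr2O7^2-) in the aliquot = 1/3 × 2.61 × 10^-3 = 8.70 × 10^-4 mol
[Cr2O7^2-] = 8.70 × 10^-4 / 0.0245 = 0.0355 mol/L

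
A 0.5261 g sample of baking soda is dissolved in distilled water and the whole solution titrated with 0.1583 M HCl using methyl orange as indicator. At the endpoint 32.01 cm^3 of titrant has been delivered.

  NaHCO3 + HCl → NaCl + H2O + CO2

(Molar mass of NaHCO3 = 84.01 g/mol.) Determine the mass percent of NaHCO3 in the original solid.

80.92 %

n(HCl) = 0.03201 L × 0.1583 mol/L = 5.067 × 10^-3 mol
n(NaHCO3) = 5.067 × 10^-3 mol (1:1 ratio)
mass of NaHCO3 = 5.067 × 10^-3 × 84.01 g/mol = 0.4257 g
% NaHCO3 = 0.4257 / 0.5261 × 100 = 80.92 %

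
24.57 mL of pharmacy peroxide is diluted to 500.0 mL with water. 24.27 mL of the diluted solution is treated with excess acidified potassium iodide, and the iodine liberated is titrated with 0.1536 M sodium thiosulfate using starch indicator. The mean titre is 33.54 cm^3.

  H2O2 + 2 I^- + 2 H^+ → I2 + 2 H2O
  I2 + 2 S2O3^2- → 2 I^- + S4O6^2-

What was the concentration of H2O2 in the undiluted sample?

2.160 M

n(S2O3^2-) = 0.03354 × 0.1536 = 5.152 × 10^-3 mol
n(I2) = n(S2O3^2-)/2 = 2.576 × 10^-3 mol
n(H2O2) in the aliquot = 2.576 × 10^-3 mol (1:1 ratio)
[H2O2]_dilute = 2.576 × 10^-3 / 0.02427 = 0.1061 mol/L
[H2O2]_original = 0.1061 × 500.0/24.57 = 2.160 mol/L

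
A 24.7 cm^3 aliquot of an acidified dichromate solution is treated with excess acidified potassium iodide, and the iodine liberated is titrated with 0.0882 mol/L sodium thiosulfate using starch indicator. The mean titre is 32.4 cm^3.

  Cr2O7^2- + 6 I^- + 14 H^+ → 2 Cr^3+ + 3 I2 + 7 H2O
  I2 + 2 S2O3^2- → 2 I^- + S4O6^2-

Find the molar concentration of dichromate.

0.0193 mol/L

n(S2O3^2-) = 0.0324 × 0.0882 = 2.86 × 10^-3 mol
n(I2) = n(S2O3^2-)/2 = 1.43 × 10^-3 mol
From the 1:3 ratio, n(Cr2O7^2-) in the aliquot = 1/3 × 1.43 × 10^-3 = 4.76 × 10^-4 mol
[Cr2O7^2-] = 4.76 × 10^-4 / 0.0247 = 0.0193 mol/L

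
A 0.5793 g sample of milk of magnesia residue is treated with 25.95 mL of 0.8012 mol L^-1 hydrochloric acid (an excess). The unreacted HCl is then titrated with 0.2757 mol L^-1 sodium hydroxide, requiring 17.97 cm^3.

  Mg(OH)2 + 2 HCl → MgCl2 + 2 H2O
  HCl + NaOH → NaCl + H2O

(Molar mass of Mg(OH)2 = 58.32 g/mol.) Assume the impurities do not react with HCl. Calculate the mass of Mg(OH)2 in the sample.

0.4618 g

n(HCl) added = 0.02595 × 0.8012 = 0.02079 mol
n(NaOH) used in back-titration = 0.01797 × 0.2757 = 4.954 × 10^-3 mol
n(HCl) left over = 4.954 × 10^-3 mol (1:1 ratio)
n(HCl) consumed by analyte = 0.02079 − 4.954 × 10^-3 = 0.01584 mol
From the 1:2 ratio, n(Mg(OH)2) = 1/2 × 0.01584 = 7.918 × 10^-3 mol
mass of Mg(OH)2 = 7.918 × 10^-3 × 58.32 = 0.4618 g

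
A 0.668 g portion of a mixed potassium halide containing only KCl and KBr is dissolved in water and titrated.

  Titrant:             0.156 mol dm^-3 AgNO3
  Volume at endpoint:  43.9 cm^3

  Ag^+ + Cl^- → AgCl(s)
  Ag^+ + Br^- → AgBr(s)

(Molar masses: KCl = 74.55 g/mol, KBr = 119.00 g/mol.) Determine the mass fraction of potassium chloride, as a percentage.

n(AgNO3) = 0.0439 × 0.156 = 6.85 × 10^-3 mol
Let x = n(KCl), y = n(KBr).
Titrant: 1x + 1y = 6.85 × 10^-3;  mass: 74.55x + 119.00y = 0.668
Solving, x = 3.31 × 10^-3 mol, y = 3.54 × 10^-3 mol
mass of KCl = 3.31 × 10^-3 × 74.55 = 0.246 g
% KCl = 0.246 / 0.668 × 100 = 36.9 %

36.9 %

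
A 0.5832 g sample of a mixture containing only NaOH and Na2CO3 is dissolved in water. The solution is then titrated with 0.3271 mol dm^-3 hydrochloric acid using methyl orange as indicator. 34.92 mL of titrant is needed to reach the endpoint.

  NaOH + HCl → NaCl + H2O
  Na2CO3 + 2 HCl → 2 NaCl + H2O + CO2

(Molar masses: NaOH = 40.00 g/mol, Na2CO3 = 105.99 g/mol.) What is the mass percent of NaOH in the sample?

n(HCl) = 0.03492 × 0.3271 = 0.01142 mol
Let x = n(NaOH), y = n(Na2CO3).
Titrant: 1x + 2y = 0.01142;  mass: 40.00x + 105.99y = 0.5832
Solving, x = 1.703 × 10^-3 mol, y = 4.860 × 10^-3 mol
mass of NaOH = 1.703 × 10^-3 × 40.00 = 0.06811 g
% NaOH = 0.06811 / 0.5832 × 100 = 11.68 %

11.68 %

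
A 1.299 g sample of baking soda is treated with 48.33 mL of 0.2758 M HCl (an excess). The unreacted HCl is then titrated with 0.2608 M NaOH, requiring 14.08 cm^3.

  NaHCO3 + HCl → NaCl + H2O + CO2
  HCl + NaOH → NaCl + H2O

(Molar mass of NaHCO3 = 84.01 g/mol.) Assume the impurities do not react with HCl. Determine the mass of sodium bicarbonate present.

0.8113 g

n(HCl) added = 0.04833 × 0.2758 = 0.01333 mol
n(NaOH) used in back-titration = 0.01408 × 0.2608 = 3.672 × 10^-3 mol
n(HCl) left over = 3.672 × 10^-3 mol (1:1 ratio)
n(HCl) consumed by analyte = 0.01333 − 3.672 × 10^-3 = 9.657 × 10^-3 mol
n(NaHCO3) = 9.657 × 10^-3 mol (1:1 ratio)
mass of NaHCO3 = 9.657 × 10^-3 × 84.01 = 0.8113 g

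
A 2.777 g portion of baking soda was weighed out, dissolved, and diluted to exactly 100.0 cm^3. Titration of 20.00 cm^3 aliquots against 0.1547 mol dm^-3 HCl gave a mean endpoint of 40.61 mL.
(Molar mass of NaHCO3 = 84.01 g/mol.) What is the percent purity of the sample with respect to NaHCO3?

95.03 %

NaHCO3 + HCl → NaCl + H2O + CO2
n(HCl) per titration = 0.04061 × 0.1547 = 6.282 × 10^-3 mol
n(NaHCO3) in each aliquot = 6.282 × 10^-3 mol (1:1 ratio)
n(NaHCO3) in the whole flask = 6.282 × 10^-3 × 100.0/20.00 = 0.03141 mol
mass of NaHCO3 = 0.03141 × 84.01 = 2.639 g
% NaHCO3 = 2.639 / 2.777 × 100 = 95.03 %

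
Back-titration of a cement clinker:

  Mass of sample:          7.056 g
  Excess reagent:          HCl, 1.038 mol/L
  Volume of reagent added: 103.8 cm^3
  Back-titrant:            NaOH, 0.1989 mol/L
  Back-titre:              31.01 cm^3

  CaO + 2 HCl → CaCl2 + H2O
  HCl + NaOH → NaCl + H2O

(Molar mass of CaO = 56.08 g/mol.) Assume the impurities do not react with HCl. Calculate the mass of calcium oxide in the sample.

2.848 g

n(HCl) added = 0.1038 × 1.038 = 0.1077 mol
n(NaOH) used in back-titration = 0.03101 × 0.1989 = 6.168 × 10^-3 mol
n(HCl) left over = 6.168 × 10^-3 mol (1:1 ratio)
n(HCl) consumed by analyte = 0.1077 − 6.168 × 10^-3 = 0.1016 mol
From the 1:2 ratio, n(CaO) = 1/2 × 0.1016 = 0.05079 mol
mass of CaO = 0.05079 × 56.08 = 2.848 g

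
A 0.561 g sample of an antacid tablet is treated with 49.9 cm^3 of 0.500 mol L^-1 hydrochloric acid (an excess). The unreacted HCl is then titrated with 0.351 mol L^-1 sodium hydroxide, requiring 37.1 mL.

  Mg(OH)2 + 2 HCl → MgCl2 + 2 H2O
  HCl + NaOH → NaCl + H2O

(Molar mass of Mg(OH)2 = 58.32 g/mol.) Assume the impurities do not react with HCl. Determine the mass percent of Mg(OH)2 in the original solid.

62.0 %

n(HCl) added = 0.0499 × 0.500 = 0.0249 mol
n(NaOH) used in back-titration = 0.0371 × 0.351 = 0.0130 mol
n(HCl) left over = 0.0130 mol (1:1 ratio)
n(HCl) consumed by analyte = 0.0249 − 0.0130 = 0.0119 mol
From the 1:2 ratio, n(Mg(OH)2) = 1/2 × 0.0119 = 5.96 × 10^-3 mol
mass of Mg(OH)2 = 5.96 × 10^-3 × 58.32 = 0.348 g
% Mg(OH)2 = 0.348 / 0.561 × 100 = 62.0 %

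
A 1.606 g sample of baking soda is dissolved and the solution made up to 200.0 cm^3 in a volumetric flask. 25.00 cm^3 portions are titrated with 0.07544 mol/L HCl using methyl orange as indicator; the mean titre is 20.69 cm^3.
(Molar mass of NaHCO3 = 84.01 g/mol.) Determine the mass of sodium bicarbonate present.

1.049 g

NaHCO3 + HCl → NaCl + H2O + CO2
n(HCl) per titration = 0.02069 × 0.07544 = 1.561 × 10^-3 mol
n(NaHCO3) in each aliquot = 1.561 × 10^-3 mol (1:1 ratio)
n(NaHCO3) in the whole flask = 1.561 × 10^-3 × 200.0/25.00 = 0.01249 mol
mass of NaHCO3 = 0.01249 × 84.01 = 1.049 g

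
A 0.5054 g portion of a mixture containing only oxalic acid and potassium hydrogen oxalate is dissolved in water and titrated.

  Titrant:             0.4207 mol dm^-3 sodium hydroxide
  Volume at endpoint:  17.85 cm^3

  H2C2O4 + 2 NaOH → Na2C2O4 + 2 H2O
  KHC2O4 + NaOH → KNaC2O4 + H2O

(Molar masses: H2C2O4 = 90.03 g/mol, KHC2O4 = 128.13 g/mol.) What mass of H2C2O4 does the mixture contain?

0.2474 g

n(NaOH) = 0.01785 × 0.4207 = 7.509 × 10^-3 mol
Let x = n(H2C2O4), y = n(KHC2O4).
Titrant: 2x + 1y = 7.509 × 10^-3;  mass: 90.03x + 128.13y = 0.5054
Solving, x = 2.748 × 10^-3 mol, y = 2.014 × 10^-3 mol
mass of H2C2O4 = 2.748 × 10^-3 × 90.03 = 0.2474 g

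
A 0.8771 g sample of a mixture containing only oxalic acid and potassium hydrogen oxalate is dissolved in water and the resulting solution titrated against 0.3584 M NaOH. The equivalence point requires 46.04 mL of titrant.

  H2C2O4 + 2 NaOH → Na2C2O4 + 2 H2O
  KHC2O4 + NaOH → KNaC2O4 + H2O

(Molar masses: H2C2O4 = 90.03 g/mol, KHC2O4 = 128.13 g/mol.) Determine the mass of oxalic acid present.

n(NaOH) = 0.04604 × 0.3584 = 0.01650 mol
Let x = n(H2C2O4), y = n(KHC2O4).
Titrant: 2x + 1y = 0.01650;  mass: 90.03x + 128.13y = 0.8771
Solving, x = 7.442 × 10^-3 mol, y = 1.616 × 10^-3 mol
mass of H2C2O4 = 7.442 × 10^-3 × 90.03 = 0.6700 g

0.6700 g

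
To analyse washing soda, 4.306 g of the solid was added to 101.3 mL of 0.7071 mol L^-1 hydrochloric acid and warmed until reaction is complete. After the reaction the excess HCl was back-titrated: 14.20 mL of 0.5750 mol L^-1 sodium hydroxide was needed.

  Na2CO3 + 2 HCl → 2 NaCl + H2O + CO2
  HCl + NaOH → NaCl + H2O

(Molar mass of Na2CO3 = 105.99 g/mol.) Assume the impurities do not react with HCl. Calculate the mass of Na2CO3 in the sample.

3.363 g

n(HCl) added = 0.1013 × 0.7071 = 0.07163 mol
n(NaOH) used in back-titration = 0.01420 × 0.5750 = 8.165 × 10^-3 mol
n(HCl) left over = 8.165 × 10^-3 mol (1:1 ratio)
n(HCl) consumed by analyte = 0.07163 − 8.165 × 10^-3 = 0.06346 mol
From the 1:2 ratio, n(Na2CO3) = 1/2 × 0.06346 = 0.03173 mol
mass of Na2CO3 = 0.03173 × 105.99 = 3.363 g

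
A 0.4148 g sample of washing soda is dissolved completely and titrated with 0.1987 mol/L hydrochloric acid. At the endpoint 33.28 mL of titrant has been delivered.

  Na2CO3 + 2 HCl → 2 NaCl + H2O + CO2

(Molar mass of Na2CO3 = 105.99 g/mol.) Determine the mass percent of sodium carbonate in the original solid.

84.48 %

n(HCl) = 0.03328 L × 0.1987 mol/L = 6.613 × 10^-3 mol
From the 1:2 ratio, n(Na2CO3) = 1/2 × 6.613 × 10^-3 = 3.306 × 10^-3 mol
mass of Na2CO3 = 3.306 × 10^-3 × 105.99 g/mol = 0.3504 g
% Na2CO3 = 0.3504 / 0.4148 × 100 = 84.48 %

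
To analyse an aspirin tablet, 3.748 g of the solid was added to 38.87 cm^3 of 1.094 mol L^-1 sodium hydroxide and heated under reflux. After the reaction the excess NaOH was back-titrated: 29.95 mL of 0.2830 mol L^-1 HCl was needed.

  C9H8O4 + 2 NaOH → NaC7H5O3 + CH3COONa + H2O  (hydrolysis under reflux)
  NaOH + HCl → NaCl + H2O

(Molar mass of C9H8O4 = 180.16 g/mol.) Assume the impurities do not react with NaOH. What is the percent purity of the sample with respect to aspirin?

n(NaOH) added = 0.03887 × 1.094 = 0.04252 mol
n(HCl) used in back-titration = 0.02995 × 0.2830 = 8.476 × 10^-3 mol
n(NaOH) left over = 8.476 × 10^-3 mol (1:1 ratio)
n(NaOH) consumed by analyte = 0.04252 − 8.476 × 10^-3 = 0.03405 mol
From the 1:2 ratio, n(C9H8O4) = 1/2 × 0.03405 = 0.01702 mol
mass of C9H8O4 = 0.01702 × 180.16 = 3.067 g
% C9H8O4 = 3.067 / 3.748 × 100 = 81.83 %

81.83 %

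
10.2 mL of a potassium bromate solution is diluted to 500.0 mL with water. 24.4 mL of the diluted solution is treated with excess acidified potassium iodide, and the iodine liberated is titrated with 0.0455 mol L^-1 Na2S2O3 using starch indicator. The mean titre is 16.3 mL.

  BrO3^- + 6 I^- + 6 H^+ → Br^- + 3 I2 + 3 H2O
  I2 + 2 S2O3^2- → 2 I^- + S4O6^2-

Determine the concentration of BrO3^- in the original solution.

0.248 mol/L

n(S2O3^2-) = 0.0163 × 0.0455 = 7.42 × 10^-4 mol
n(I2) = n(S2O3^2-)/2 = 3.71 × 10^-4 mol
From the 1:3 ratio, n(BrO3^-) in the aliquot = 1/3 × 3.71 × 10^-4 = 1.24 × 10^-4 mol
[BrO3^-]_dilute = 1.24 × 10^-4 / 0.0244 = 0.00507 mol/L
[BrO3^-]_original = 0.00507 × 500.0/10.2 = 0.248 mol/L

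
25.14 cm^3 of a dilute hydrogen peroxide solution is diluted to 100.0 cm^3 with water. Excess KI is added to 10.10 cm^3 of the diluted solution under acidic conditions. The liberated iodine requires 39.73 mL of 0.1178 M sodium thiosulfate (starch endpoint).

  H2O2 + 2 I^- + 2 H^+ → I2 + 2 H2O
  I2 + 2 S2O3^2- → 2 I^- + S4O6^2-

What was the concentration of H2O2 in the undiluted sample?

n(S2O3^2-) = 0.03973 × 0.1178 = 4.680 × 10^-3 mol
n(I2) = n(S2O3^2-)/2 = 2.340 × 10^-3 mol
n(H2O2) in the aliquot = 2.340 × 10^-3 mol (1:1 ratio)
[H2O2]_dilute = 2.340 × 10^-3 / 0.01010 = 0.2317 mol/L
[H2O2]_original = 0.2317 × 100.0/25.14 = 0.9216 mol/L

0.9216 M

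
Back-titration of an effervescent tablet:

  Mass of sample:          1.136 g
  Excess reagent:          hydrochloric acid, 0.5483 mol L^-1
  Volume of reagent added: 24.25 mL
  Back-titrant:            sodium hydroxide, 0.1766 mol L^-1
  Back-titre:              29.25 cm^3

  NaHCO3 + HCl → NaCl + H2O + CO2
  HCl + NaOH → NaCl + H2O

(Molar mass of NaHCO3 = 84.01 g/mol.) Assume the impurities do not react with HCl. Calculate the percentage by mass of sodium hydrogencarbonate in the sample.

n(HCl) added = 0.02425 × 0.5483 = 0.01330 mol
n(NaOH) used in back-titration = 0.02925 × 0.1766 = 5.166 × 10^-3 mol
n(HCl) left over = 5.166 × 10^-3 mol (1:1 ratio)
n(HCl) consumed by analyte = 0.01330 − 5.166 × 10^-3 = 8.131 × 10^-3 mol
n(NaHCO3) = 8.131 × 10^-3 mol (1:1 ratio)
mass of NaHCO3 = 8.131 × 10^-3 × 84.01 = 0.6831 g
% NaHCO3 = 0.6831 / 1.136 × 100 = 60.13 %

60.13 %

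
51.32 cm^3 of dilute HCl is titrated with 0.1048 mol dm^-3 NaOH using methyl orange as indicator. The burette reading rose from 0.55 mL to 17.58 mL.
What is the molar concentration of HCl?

0.03478 mol/L

HCl + NaOH → NaCl + H2O
n(NaOH) = 0.01703 L × 0.1048 mol/L = 1.785 × 10^-3 mol
n(HCl) = 1.785 × 10^-3 mol (1:1 mole ratio)
[HCl] = 1.785 × 10^-3 mol / 0.05132 L = 0.03478 mol/L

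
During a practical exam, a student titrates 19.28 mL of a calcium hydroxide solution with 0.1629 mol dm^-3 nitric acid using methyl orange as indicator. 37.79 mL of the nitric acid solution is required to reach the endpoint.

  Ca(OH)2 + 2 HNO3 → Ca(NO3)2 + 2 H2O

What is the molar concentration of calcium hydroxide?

n(HNO3) = 0.03779 L × 0.1629 mol/L = 6.156 × 10^-3 mol
From the 1:2 mole ratio, n(Ca(OH)2) = 1/2 × 6.156 × 10^-3 = 3.078 × 10^-3 mol
[Ca(OH)2] = 3.078 × 10^-3 mol / 0.01928 L = 0.1596 mol/L

0.1596 mol/L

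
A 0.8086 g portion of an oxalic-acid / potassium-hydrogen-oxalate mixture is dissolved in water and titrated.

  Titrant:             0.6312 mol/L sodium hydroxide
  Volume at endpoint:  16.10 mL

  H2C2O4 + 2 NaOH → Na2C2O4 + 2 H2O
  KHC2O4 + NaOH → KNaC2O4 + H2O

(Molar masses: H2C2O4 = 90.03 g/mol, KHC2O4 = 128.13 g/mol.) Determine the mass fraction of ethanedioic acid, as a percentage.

n(NaOH) = 0.01610 × 0.6312 = 0.01016 mol
Let x = n(H2C2O4), y = n(KHC2O4).
Titrant: 2x + 1y = 0.01016;  mass: 90.03x + 128.13y = 0.8086
Solving, x = 2.969 × 10^-3 mol, y = 4.225 × 10^-3 mol
mass of H2C2O4 = 2.969 × 10^-3 × 90.03 = 0.2673 g
% H2C2O4 = 0.2673 / 0.8086 × 100 = 33.05 %

33.05 %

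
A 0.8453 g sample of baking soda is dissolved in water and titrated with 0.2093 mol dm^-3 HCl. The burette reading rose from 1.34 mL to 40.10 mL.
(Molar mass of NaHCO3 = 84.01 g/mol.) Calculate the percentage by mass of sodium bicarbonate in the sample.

80.63 %

NaHCO3 + HCl → NaCl + H2O + CO2
n(HCl) = 0.03876 L × 0.2093 mol/L = 8.112 × 10^-3 mol
n(NaHCO3) = 8.112 × 10^-3 mol (1:1 ratio)
mass of NaHCO3 = 8.112 × 10^-3 × 84.01 g/mol = 0.6815 g
% NaHCO3 = 0.6815 / 0.8453 × 100 = 80.63 %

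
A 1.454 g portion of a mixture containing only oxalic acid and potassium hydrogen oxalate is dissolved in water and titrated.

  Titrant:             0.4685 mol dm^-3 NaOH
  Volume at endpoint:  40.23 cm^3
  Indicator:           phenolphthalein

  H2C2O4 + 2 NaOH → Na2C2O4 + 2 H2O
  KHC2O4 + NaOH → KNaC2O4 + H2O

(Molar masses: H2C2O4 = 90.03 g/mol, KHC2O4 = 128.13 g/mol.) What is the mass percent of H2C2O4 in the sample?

n(NaOH) = 0.04023 × 0.4685 = 0.01885 mol
Let x = n(H2C2O4), y = n(KHC2O4).
Titrant: 2x + 1y = 0.01885;  mass: 90.03x + 128.13y = 1.454
Solving, x = 5.781 × 10^-3 mol, y = 7.286 × 10^-3 mol
mass of H2C2O4 = 5.781 × 10^-3 × 90.03 = 0.5205 g
% H2C2O4 = 0.5205 / 1.454 × 100 = 35.79 %

35.79 %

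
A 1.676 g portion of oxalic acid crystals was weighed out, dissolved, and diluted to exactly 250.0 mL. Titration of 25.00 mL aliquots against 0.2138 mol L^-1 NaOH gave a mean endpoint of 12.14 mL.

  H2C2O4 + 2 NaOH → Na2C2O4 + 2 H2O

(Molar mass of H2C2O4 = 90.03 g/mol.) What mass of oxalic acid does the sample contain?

n(NaOH) per titration = 0.01214 × 0.2138 = 2.596 × 10^-3 mol
From the 1:2 ratio, n(H2C2O4) in each aliquot = 1/2 × 2.596 × 10^-3 = 1.298 × 10^-3 mol
n(H2C2O4) in the whole flask = 1.298 × 10^-3 × 250.0/25.00 = 0.01298 mol
mass of H2C2O4 = 0.01298 × 90.03 = 1.168 g

1.168 g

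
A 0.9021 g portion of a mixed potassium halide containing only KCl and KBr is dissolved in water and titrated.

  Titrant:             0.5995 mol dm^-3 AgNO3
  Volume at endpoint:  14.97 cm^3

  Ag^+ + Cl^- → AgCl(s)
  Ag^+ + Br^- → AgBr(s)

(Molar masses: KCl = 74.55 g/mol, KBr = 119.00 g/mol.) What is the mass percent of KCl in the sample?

30.84 %

n(AgNO3) = 0.01497 × 0.5995 = 8.975 × 10^-3 mol
Let x = n(KCl), y = n(KBr).
Titrant: 1x + 1y = 8.975 × 10^-3;  mass: 74.55x + 119.00y = 0.9021
Solving, x = 3.732 × 10^-3 mol, y = 5.243 × 10^-3 mol
mass of KCl = 3.732 × 10^-3 × 74.55 = 0.2782 g
% KCl = 0.2782 / 0.9021 × 100 = 30.84 %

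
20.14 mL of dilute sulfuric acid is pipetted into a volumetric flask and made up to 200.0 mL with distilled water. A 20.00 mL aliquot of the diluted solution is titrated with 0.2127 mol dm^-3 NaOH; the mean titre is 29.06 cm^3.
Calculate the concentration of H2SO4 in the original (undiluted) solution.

H2SO4 + 2 NaOH → Na2SO4 + 2 H2O
n(NaOH) = 0.02906 × 0.2127 = 6.181 × 10^-3 mol
From the 1:2 ratio, n(H2SO4) in the aliquot = 1/2 × 6.181 × 10^-3 = 3.091 × 10^-3 mol
[H2SO4]_dilute = 3.091 × 10^-3 / 0.02000 = 0.1545 mol/L
Dilution factor = 200.0 / 20.14 = 9.930
[H2SO4]_stock = 0.1545 × 9.930 = 1.535 mol/L

1.535 mol/L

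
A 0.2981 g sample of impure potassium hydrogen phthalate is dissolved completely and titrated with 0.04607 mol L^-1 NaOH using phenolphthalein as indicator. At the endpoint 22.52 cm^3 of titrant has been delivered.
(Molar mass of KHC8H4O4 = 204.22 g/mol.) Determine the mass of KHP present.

KHC8H4O4 + NaOH → KNaC8H4O4 + H2O
n(NaOH) = 0.02252 L × 0.04607 mol/L = 1.037 × 10^-3 mol
n(KHC8H4O4) = 1.037 × 10^-3 mol (1:1 ratio)
mass of KHC8H4O4 = 1.037 × 10^-3 × 204.22 g/mol = 0.2119 g

0.2119 g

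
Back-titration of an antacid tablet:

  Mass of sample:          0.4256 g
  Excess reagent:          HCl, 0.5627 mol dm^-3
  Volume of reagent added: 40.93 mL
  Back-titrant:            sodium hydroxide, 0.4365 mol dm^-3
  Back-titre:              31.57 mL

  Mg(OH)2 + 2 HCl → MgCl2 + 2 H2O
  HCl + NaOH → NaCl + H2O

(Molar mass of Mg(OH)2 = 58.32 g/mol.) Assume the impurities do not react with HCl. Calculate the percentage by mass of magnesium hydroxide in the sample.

63.38 %

n(HCl) added = 0.04093 × 0.5627 = 0.02303 mol
n(NaOH) used in back-titration = 0.03157 × 0.4365 = 0.01378 mol
n(HCl) left over = 0.01378 mol (1:1 ratio)
n(HCl) consumed by analyte = 0.02303 − 0.01378 = 9.251 × 10^-3 mol
From the 1:2 ratio, n(Mg(OH)2) = 1/2 × 9.251 × 10^-3 = 4.626 × 10^-3 mol
mass of Mg(OH)2 = 4.626 × 10^-3 × 58.32 = 0.2698 g
% Mg(OH)2 = 0.2698 / 0.4256 × 100 = 63.38 %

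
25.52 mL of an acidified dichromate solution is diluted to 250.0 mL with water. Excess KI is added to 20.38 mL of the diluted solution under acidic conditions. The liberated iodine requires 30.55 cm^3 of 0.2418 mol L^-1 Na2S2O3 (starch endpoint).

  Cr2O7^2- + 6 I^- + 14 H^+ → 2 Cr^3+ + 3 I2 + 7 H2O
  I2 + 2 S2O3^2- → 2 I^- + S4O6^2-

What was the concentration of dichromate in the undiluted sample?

0.5918 mol/L

n(S2O3^2-) = 0.03055 × 0.2418 = 7.387 × 10^-3 mol
n(I2) = n(S2O3^2-)/2 = 3.693 × 10^-3 mol
From the 1:3 ratio, n(Cr2O7^2-) in the aliquot = 1/3 × 3.693 × 10^-3 = 1.231 × 10^-3 mol
[Cr2O7^2-]_dilute = 1.231 × 10^-3 / 0.02038 = 0.06041 mol/L
[Cr2O7^2-]_original = 0.06041 × 250.0/25.52 = 0.5918 mol/L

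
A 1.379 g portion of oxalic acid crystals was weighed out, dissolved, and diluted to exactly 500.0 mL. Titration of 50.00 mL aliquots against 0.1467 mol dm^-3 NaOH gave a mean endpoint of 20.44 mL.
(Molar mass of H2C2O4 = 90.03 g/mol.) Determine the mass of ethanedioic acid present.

H2C2O4 + 2 NaOH → Na2C2O4 + 2 H2O
n(NaOH) per titration = 0.02044 × 0.1467 = 2.999 × 10^-3 mol
From the 1:2 ratio, n(H2C2O4) in each aliquot = 1/2 × 2.999 × 10^-3 = 1.499 × 10^-3 mol
n(H2C2O4) in the whole flask = 1.499 × 10^-3 × 500.0/50.00 = 0.01499 mol
mass of H2C2O4 = 0.01499 × 90.03 = 1.350 g

1.350 g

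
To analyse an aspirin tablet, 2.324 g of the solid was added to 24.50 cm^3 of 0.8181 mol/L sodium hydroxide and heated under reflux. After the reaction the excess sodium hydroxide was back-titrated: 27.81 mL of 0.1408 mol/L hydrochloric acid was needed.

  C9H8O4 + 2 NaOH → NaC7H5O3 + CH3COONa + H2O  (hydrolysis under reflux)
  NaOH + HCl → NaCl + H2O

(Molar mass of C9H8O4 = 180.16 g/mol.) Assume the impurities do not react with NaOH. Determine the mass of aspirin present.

n(NaOH) added = 0.02450 × 0.8181 = 0.02004 mol
n(HCl) used in back-titration = 0.02781 × 0.1408 = 3.916 × 10^-3 mol
n(NaOH) left over = 3.916 × 10^-3 mol (1:1 ratio)
n(NaOH) consumed by analyte = 0.02004 − 3.916 × 10^-3 = 0.01613 mol
From the 1:2 ratio, n(C9H8O4) = 1/2 × 0.01613 = 8.064 × 10^-3 mol
mass of C9H8O4 = 8.064 × 10^-3 × 180.16 = 1.453 g

1.453 g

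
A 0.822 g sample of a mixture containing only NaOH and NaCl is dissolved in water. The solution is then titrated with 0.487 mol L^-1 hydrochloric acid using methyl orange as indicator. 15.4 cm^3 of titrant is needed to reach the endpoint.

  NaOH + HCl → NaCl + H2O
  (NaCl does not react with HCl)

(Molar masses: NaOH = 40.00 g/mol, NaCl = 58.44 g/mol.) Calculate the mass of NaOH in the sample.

0.300 g

n(HCl) = 0.0154 × 0.487 = 7.50 × 10^-3 mol
Let x = n(NaOH), y = n(NaCl).
Titrant: 1x = 7.50 × 10^-3;  mass: 40.00x + 58.44y = 0.822
Solving, x = 7.50 × 10^-3 mol, y = 8.93 × 10^-3 mol
mass of NaOH = 7.50 × 10^-3 × 40.00 = 0.300 g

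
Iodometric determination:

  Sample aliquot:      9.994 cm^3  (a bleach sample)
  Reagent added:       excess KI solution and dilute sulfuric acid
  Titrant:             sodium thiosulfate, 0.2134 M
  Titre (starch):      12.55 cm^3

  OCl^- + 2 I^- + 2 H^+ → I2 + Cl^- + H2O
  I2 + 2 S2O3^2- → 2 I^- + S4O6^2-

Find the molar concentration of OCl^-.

n(S2O3^2-) = 0.01255 × 0.2134 = 2.678 × 10^-3 mol
n(I2) = n(S2O3^2-)/2 = 1.339 × 10^-3 mol
n(OCl^-) in the aliquot = 1.339 × 10^-3 mol (1:1 ratio)
[OCl^-] = 1.339 × 10^-3 / 0.009994 = 0.1340 mol/L

0.1340 M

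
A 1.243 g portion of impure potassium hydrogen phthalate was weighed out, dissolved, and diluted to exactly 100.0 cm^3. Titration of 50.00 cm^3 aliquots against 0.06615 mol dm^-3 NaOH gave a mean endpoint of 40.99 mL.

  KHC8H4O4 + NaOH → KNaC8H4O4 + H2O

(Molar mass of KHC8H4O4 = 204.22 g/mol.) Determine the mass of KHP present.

1.107 g

n(NaOH) per titration = 0.04099 × 0.06615 = 2.711 × 10^-3 mol
n(KHC8H4O4) in each aliquot = 2.711 × 10^-3 mol (1:1 ratio)
n(KHC8H4O4) in the whole flask = 2.711 × 10^-3 × 100.0/50.00 = 5.423 × 10^-3 mol
mass of KHC8H4O4 = 5.423 × 10^-3 × 204.22 = 1.107 g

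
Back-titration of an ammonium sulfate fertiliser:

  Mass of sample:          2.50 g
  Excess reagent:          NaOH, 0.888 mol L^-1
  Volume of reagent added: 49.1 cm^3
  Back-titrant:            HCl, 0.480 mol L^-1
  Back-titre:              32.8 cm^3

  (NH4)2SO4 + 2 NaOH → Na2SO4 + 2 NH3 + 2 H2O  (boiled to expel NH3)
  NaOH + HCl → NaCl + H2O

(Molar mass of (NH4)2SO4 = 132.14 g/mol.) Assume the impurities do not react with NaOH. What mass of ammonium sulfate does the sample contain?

n(NaOH) added = 0.0491 × 0.888 = 0.0436 mol
n(HCl) used in back-titration = 0.0328 × 0.480 = 0.0157 mol
n(NaOH) left over = 0.0157 mol (1:1 ratio)
n(NaOH) consumed by analyte = 0.0436 − 0.0157 = 0.0279 mol
From the 1:2 ratio, n((NH4)2SO4) = 1/2 × 0.0279 = 0.0139 mol
mass of (NH4)2SO4 = 0.0139 × 132.14 = 1.84 g

1.84 g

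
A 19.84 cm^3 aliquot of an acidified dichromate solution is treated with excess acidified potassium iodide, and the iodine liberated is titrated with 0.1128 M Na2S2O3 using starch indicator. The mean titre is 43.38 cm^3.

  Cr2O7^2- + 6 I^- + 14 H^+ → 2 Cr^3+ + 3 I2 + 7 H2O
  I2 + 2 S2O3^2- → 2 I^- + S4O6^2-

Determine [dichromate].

n(S2O3^2-) = 0.04338 × 0.1128 = 4.893 × 10^-3 mol
n(I2) = n(S2O3^2-)/2 = 2.447 × 10^-3 mol
From the 1:3 ratio, n(Cr2O7^2-) in the aliquot = 1/3 × 2.447 × 10^-3 = 8.155 × 10^-4 mol
[Cr2O7^2-] = 8.155 × 10^-4 / 0.01984 = 0.04111 mol/L

0.04111 M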